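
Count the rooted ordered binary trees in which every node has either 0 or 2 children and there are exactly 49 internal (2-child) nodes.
C_49 = 509552245179617138054608572

These full binary trees are counted by the Catalan number C_n = (1/(n + 1)) · C(2n, n). For n = 49: C_49 = (1/50) · C(98, 49) = 25477612258980856902730428600/50 = 509552245179617138054608572.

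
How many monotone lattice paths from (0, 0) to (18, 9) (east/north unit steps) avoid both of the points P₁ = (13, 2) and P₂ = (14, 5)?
Number of paths = 3819105

Inclusion–exclusion. Total paths: C(27, 18) = 4686825. Through P₁: C(15, 13)·C(12, 5) = 83160. Through P₂: C(19, 14)·C(8, 4) = 813960. Since P₁ is strictly southwest of P₂, a monotone path through both must visit P₁ then P₂; paths through both = C(15, 13)·C(4, 1)·C(8, 4) = 29400. Avoid both = 4686825 − 83160 − 813960 + 29400 = 3819105.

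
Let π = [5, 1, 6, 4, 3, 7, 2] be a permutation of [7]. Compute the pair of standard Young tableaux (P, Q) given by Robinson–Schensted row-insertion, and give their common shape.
P = [1, 2, 7] / [3, 6] / [4] / [5];  Q = [1, 3, 6] / [2, 4] / [5] / [7];  common shape = (3, 2, 1, 1)

Row-insert the values π_1, π_2, … into P one at a time, bumping the leftmost entry strictly greater than the inserted value down to the next row. The recording tableau Q records, in position (i, j), the step at which that cell was added to P.
  Insert 5 (step 1): P = [5];  Q = [1]
  Insert 1 (step 2): P = [1] / [5];  Q = [1] / [2]
  Insert 6 (step 3): P = [1, 6] / [5];  Q = [1, 3] / [2]
  Insert 4 (step 4): P = [1, 4] / [5, 6];  Q = [1, 3] / [2, 4]
  Insert 3 (step 5): P = [1, 3] / [4, 6] / [5];  Q = [1, 3] / [2, 4] / [5]
  Insert 7 (step 6): P = [1, 3, 7] / [4, 6] / [5];  Q = [1, 3, 6] / [2, 4] / [5]
  Insert 2 (step 7): P = [1, 2, 7] / [3, 6] / [4] / [5];  Q = [1, 3, 6] / [2, 4] / [5] / [7]
Final shape: (3, 2, 1, 1).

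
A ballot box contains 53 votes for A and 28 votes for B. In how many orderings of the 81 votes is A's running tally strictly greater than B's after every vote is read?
Strict-lead orderings = 1372785385417768454000

Total orderings of the 81 votes with 53 for A: C(81, 53) = 4447824648753569790960. By the Bertrand ballot formula (Cycle Lemma / reflection principle), the number of orderings in which A is strictly ahead of B throughout is (p − q)/(p + q) · C(p + q, p) = (53 − 28)/(53 + 28) · 4447824648753569790960 = 1372785385417768454000.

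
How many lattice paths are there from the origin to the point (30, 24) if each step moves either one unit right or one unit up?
Number of paths = 1402659561581460

A monotone lattice path from (0, 0) to (30, 24) consists of 30 east steps and 24 north steps in some order, so it is determined by which 30 of the 54 steps are east. The count is C(54, 30) = 1402659561581460.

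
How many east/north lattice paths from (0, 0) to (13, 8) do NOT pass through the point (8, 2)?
Number of paths = 182700

Total paths from (0, 0) to (13, 8): C(21, 13) = 203490. Paths through (8, 2): (paths (0, 0) → (8, 2)) × (paths (8, 2) → (13, 8)) = C(10, 8) · C(11, 5) = 45 · 462 = 20790. Avoidance count = 203490 − 20790 = 182700.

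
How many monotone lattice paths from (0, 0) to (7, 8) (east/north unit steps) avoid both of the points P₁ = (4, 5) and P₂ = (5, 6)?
Number of paths = 2655

Inclusion–exclusion. Total paths: C(15, 7) = 6435. Through P₁: C(9, 4)·C(6, 3) = 2520. Through P₂: C(11, 5)·C(4, 2) = 2772. Since P₁ is strictly southwest of P₂, a monotone path through both must visit P₁ then P₂; paths through both = C(9, 4)·C(2, 1)·C(4, 2) = 1512. Avoid both = 6435 − 2520 − 2772 + 1512 = 2655.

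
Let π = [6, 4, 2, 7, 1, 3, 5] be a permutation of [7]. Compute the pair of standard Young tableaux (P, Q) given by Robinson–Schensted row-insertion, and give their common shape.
P = [1, 3, 5] / [2, 7] / [4] / [6];  Q = [1, 4, 7] / [2, 6] / [3] / [5];  common shape = (3, 2, 1, 1)

Row-insert the values π_1, π_2, … into P one at a time, bumping the leftmost entry strictly greater than the inserted value down to the next row. The recording tableau Q records, in position (i, j), the step at which that cell was added to P.
  Insert 6 (step 1): P = [6];  Q = [1]
  Insert 4 (step 2): P = [4] / [6];  Q = [1] / [2]
  Insert 2 (step 3): P = [2] / [4] / [6];  Q = [1] / [2] / [3]
  Insert 7 (step 4): P = [2, 7] / [4] / [6];  Q = [1, 4] / [2] / [3]
  Insert 1 (step 5): P = [1, 7] / [2] / [4] / [6];  Q = [1, 4] / [2] / [3] / [5]
  Insert 3 (step 6): P = [1, 3] / [2, 7] / [4] / [6];  Q = [1, 4] / [2, 6] / [3] / [5]
  Insert 5 (step 7): P = [1, 3, 5] / [2, 7] / [4] / [6];  Q = [1, 4, 7] / [2, 6] / [3] / [5]
Final shape: (3, 2, 1, 1).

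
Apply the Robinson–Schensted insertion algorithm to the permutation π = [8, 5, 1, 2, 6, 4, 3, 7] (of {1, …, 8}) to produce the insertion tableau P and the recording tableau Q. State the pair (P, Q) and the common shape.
P = [1, 2, 3, 7] / [4, 6] / [5] / [8];  Q = [1, 4, 5, 8] / [2, 6] / [3] / [7];  common shape = (4, 2, 1, 1)

Row-insert the values π_1, π_2, … into P one at a time, bumping the leftmost entry strictly greater than the inserted value down to the next row. The recording tableau Q records, in position (i, j), the step at which that cell was added to P.
  Insert 8 (step 1): P = [8];  Q = [1]
  Insert 5 (step 2): P = [5] / [8];  Q = [1] / [2]
  Insert 1 (step 3): P = [1] / [5] / [8];  Q = [1] / [2] / [3]
  Insert 2 (step 4): P = [1, 2] / [5] / [8];  Q = [1, 4] / [2] / [3]
  Insert 6 (step 5): P = [1, 2, 6] / [5] / [8];  Q = [1, 4, 5] / [2] / [3]
  Insert 4 (step 6): P = [1, 2, 4] / [5, 6] / [8];  Q = [1, 4, 5] / [2, 6] / [3]
  Insert 3 (step 7): P = [1, 2, 3] / [4, 6] / [5] / [8];  Q = [1, 4, 5] / [2, 6] / [3] / [7]
  Insert 7 (step 8): P = [1, 2, 3, 7] / [4, 6] / [5] / [8];  Q = [1, 4, 5, 8] / [2, 6] / [3] / [7]
Final shape: (4, 2, 1, 1).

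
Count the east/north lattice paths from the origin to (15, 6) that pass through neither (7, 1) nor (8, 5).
Number of paths = 33992

Inclusion–exclusion. Total paths: C(21, 15) = 54264. Through P₁: C(8, 7)·C(13, 8) = 10296. Through P₂: C(13, 8)·C(8, 7) = 10296. Since P₁ is strictly southwest of P₂, a monotone path through both must visit P₁ then P₂; paths through both = C(8, 7)·C(5, 1)·C(8, 7) = 320. Avoid both = 54264 − 10296 − 10296 + 320 = 33992.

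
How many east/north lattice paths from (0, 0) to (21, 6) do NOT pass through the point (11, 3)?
Number of paths = 191906

Total paths from (0, 0) to (21, 6): C(27, 21) = 296010. Paths through (11, 3): (paths (0, 0) → (11, 3)) × (paths (11, 3) → (21, 6)) = C(14, 11) · C(13, 10) = 364 · 286 = 104104. Avoidance count = 296010 − 104104 = 191906.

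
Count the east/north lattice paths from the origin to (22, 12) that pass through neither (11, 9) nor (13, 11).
Number of paths = 472332760

Inclusion–exclusion. Total paths: C(34, 22) = 548354040. Through P₁: C(20, 11)·C(14, 11) = 61137440. Through P₂: C(24, 13)·C(10, 9) = 24961440. Since P₁ is strictly southwest of P₂, a monotone path through both must visit P₁ then P₂; paths through both = C(20, 11)·C(4, 2)·C(10, 9) = 10077600. Avoid both = 548354040 − 61137440 − 24961440 + 10077600 = 472332760.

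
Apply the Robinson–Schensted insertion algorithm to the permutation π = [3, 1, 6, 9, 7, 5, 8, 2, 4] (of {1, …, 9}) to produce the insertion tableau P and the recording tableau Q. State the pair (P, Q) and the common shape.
P = [1, 2, 4, 8] / [3, 5, 7] / [6] / [9];  Q = [1, 3, 4, 7] / [2, 5, 9] / [6] / [8];  common shape = (4, 3, 1, 1)

Row-insert the values π_1, π_2, … into P one at a time, bumping the leftmost entry strictly greater than the inserted value down to the next row. The recording tableau Q records, in position (i, j), the step at which that cell was added to P.
  Insert 3 (step 1): P = [3];  Q = [1]
  Insert 1 (step 2): P = [1] / [3];  Q = [1] / [2]
  Insert 6 (step 3): P = [1, 6] / [3];  Q = [1, 3] / [2]
  Insert 9 (step 4): P = [1, 6, 9] / [3];  Q = [1, 3, 4] / [2]
  Insert 7 (step 5): P = [1, 6, 7] / [3, 9];  Q = [1, 3, 4] / [2, 5]
  Insert 5 (step 6): P = [1, 5, 7] / [3, 6] / [9];  Q = [1, 3, 4] / [2, 5] / [6]
  Insert 8 (step 7): P = [1, 5, 7, 8] / [3, 6] / [9];  Q = [1, 3, 4, 7] / [2, 5] / [6]
  Insert 2 (step 8): P = [1, 2, 7, 8] / [3, 5] / [6] / [9];  Q = [1, 3, 4, 7] / [2, 5] / [6] / [8]
  Insert 4 (step 9): P = [1, 2, 4, 8] / [3, 5, 7] / [6] / [9];  Q = [1, 3, 4, 7] / [2, 5, 9] / [6] / [8]
Final shape: (4, 3, 1, 1).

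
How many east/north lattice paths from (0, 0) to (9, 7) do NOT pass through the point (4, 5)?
Number of paths = 8794

Total paths from (0, 0) to (9, 7): C(16, 9) = 11440. Paths through (4, 5): (paths (0, 0) → (4, 5)) × (paths (4, 5) → (9, 7)) = C(9, 4) · C(7, 5) = 126 · 21 = 2646. Avoidance count = 11440 − 2646 = 8794.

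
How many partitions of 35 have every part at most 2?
p(35, parts ≤ 2) = 18

Use the recurrence p(n, m) = p(n, m−1) + p(n−m, m): either the largest part is < m (count p(n, m−1)) or the largest part is exactly m (remove one copy of m, count p(n−m, m)). With p(0, ·) = 1 this gives p(35, parts ≤ 2) = 18. (By conjugating Young diagrams, this also counts partitions of 35 into at most 2 parts.)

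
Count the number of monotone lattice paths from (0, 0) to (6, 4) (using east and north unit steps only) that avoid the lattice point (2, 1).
Number of paths = 105

Total paths from (0, 0) to (6, 4): C(10, 6) = 210. Paths through (2, 1): (paths (0, 0) → (2, 1)) × (paths (2, 1) → (6, 4)) = C(3, 2) · C(7, 4) = 3 · 35 = 105. Avoidance count = 210 − 105 = 105.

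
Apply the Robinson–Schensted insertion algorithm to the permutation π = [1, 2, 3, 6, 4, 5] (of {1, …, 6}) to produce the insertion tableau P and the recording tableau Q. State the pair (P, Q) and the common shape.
P = [1, 2, 3, 4, 5] / [6];  Q = [1, 2, 3, 4, 6] / [5];  common shape = (5, 1)

Row-insert the values π_1, π_2, … into P one at a time, bumping the leftmost entry strictly greater than the inserted value down to the next row. The recording tableau Q records, in position (i, j), the step at which that cell was added to P.
  Insert 1 (step 1): P = [1];  Q = [1]
  Insert 2 (step 2): P = [1, 2];  Q = [1, 2]
  Insert 3 (step 3): P = [1, 2, 3];  Q = [1, 2, 3]
  Insert 6 (step 4): P = [1, 2, 3, 6];  Q = [1, 2, 3, 4]
  Insert 4 (step 5): P = [1, 2, 3, 4] / [6];  Q = [1, 2, 3, 4] / [5]
  Insert 5 (step 6): P = [1, 2, 3, 4, 5] / [6];  Q = [1, 2, 3, 4, 6] / [5]
Final shape: (5, 1).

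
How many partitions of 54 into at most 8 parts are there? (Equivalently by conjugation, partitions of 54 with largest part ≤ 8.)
p(54, parts ≤ 8) = 46031

Use the recurrence p(n, m) = p(n, m−1) + p(n−m, m): either the largest part is < m (count p(n, m−1)) or the largest part is exactly m (remove one copy of m, count p(n−m, m)). With p(0, ·) = 1 this gives p(54, parts ≤ 8) = 46031. (By conjugating Young diagrams, this also counts partitions of 54 into at most 8 parts.)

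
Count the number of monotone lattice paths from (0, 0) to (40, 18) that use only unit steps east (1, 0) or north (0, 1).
Number of paths = 449972009097765

A monotone lattice path from (0, 0) to (40, 18) consists of 40 east steps and 18 north steps in some order, so it is determined by which 40 of the 58 steps are east. The count is C(58, 40) = 449972009097765.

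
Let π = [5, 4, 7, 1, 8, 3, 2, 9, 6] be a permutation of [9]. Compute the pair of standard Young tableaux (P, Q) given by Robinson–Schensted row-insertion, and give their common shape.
P = [1, 2, 6, 9] / [3, 7, 8] / [4] / [5];  Q = [1, 3, 5, 8] / [2, 6, 9] / [4] / [7];  common shape = (4, 3, 1, 1)

Row-insert the values π_1, π_2, … into P one at a time, bumping the leftmost entry strictly greater than the inserted value down to the next row. The recording tableau Q records, in position (i, j), the step at which that cell was added to P.
  Insert 5 (step 1): P = [5];  Q = [1]
  Insert 4 (step 2): P = [4] / [5];  Q = [1] / [2]
  Insert 7 (step 3): P = [4, 7] / [5];  Q = [1, 3] / [2]
  Insert 1 (step 4): P = [1, 7] / [4] / [5];  Q = [1, 3] / [2] / [4]
  Insert 8 (step 5): P = [1, 7, 8] / [4] / [5];  Q = [1, 3, 5] / [2] / [4]
  Insert 3 (step 6): P = [1, 3, 8] / [4, 7] / [5];  Q = [1, 3, 5] / [2, 6] / [4]
  Insert 2 (step 7): P = [1, 2, 8] / [3, 7] / [4] / [5];  Q = [1, 3, 5] / [2, 6] / [4] / [7]
  Insert 9 (step 8): P = [1, 2, 8, 9] / [3, 7] / [4] / [5];  Q = [1, 3, 5, 8] / [2, 6] / [4] / [7]
  Insert 6 (step 9): P = [1, 2, 6, 9] / [3, 7, 8] / [4] / [5];  Q = [1, 3, 5, 8] / [2, 6, 9] / [4] / [7]
Final shape: (4, 3, 1, 1).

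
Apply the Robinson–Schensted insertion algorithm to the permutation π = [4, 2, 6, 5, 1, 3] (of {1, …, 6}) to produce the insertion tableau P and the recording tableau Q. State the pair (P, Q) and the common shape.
P = [1, 3] / [2, 5] / [4, 6];  Q = [1, 3] / [2, 4] / [5, 6];  common shape = (2, 2, 2)

Row-insert the values π_1, π_2, … into P one at a time, bumping the leftmost entry strictly greater than the inserted value down to the next row. The recording tableau Q records, in position (i, j), the step at which that cell was added to P.
  Insert 4 (step 1): P = [4];  Q = [1]
  Insert 2 (step 2): P = [2] / [4];  Q = [1] / [2]
  Insert 6 (step 3): P = [2, 6] / [4];  Q = [1, 3] / [2]
  Insert 5 (step 4): P = [2, 5] / [4, 6];  Q = [1, 3] / [2, 4]
  Insert 1 (step 5): P = [1, 5] / [2, 6] / [4];  Q = [1, 3] / [2, 4] / [5]
  Insert 3 (step 6): P = [1, 3] / [2, 5] / [4, 6];  Q = [1, 3] / [2, 4] / [5, 6]
Final shape: (2, 2, 2).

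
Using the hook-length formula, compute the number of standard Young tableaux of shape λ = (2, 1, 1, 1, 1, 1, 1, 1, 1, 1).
# SYT of shape (2, 1, 1, 1, 1, 1, 1, 1, 1, 1) = 10

Hook-length formula: f^λ = n! / Π hook(c), product over all cells c of the Young diagram. For λ = (2, 1, 1, 1, 1, 1, 1, 1, 1, 1), n = 11 boxes. Hook lengths by row (left-to-right, top-to-bottom): [11, 1]; [9]; [8]; [7]; [6]; [5]; [4]; [3]; [2]; [1]. Product of hooks = 3991680. So f^λ = 11! / 3991680 = 39916800 / 3991680 = 10.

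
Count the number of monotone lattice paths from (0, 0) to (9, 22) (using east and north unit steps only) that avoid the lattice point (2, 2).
Number of paths = 14831895

Total paths from (0, 0) to (9, 22): C(31, 9) = 20160075. Paths through (2, 2): (paths (0, 0) → (2, 2)) × (paths (2, 2) → (9, 22)) = C(4, 2) · C(27, 7) = 6 · 888030 = 5328180. Avoidance count = 20160075 − 5328180 = 14831895.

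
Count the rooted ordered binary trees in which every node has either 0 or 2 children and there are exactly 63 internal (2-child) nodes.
C_63 = 94295850558771979787935384946380125

These full binary trees are counted by the Catalan number C_n = (1/(n + 1)) · C(2n, n). For n = 63: C_63 = (1/64) · C(126, 63) = 6034934435761406706427864636568328000/64 = 94295850558771979787935384946380125.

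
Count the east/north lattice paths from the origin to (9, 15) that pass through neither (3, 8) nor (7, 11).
Number of paths = 633629

Inclusion–exclusion. Total paths: C(24, 9) = 1307504. Through P₁: C(11, 3)·C(13, 6) = 283140. Through P₂: C(18, 7)·C(6, 2) = 477360. Since P₁ is strictly southwest of P₂, a monotone path through both must visit P₁ then P₂; paths through both = C(11, 3)·C(7, 4)·C(6, 2) = 86625. Avoid both = 1307504 − 283140 − 477360 + 86625 = 633629.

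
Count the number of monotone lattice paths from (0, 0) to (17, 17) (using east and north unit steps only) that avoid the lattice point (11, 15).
Number of paths = 2117273740

Total paths from (0, 0) to (17, 17): C(34, 17) = 2333606220. Paths through (11, 15): (paths (0, 0) → (11, 15)) × (paths (11, 15) → (17, 17)) = C(26, 11) · C(8, 6) = 7726160 · 28 = 216332480. Avoidance count = 2333606220 − 216332480 = 2117273740.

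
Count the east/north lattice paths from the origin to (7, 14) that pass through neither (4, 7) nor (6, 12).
Number of paths = 41778

Inclusion–exclusion. Total paths: C(21, 7) = 116280. Through P₁: C(11, 4)·C(10, 3) = 39600. Through P₂: C(18, 6)·C(3, 1) = 55692. Since P₁ is strictly southwest of P₂, a monotone path through both must visit P₁ then P₂; paths through both = C(11, 4)·C(7, 2)·C(3, 1) = 20790. Avoid both = 116280 − 39600 − 55692 + 20790 = 41778.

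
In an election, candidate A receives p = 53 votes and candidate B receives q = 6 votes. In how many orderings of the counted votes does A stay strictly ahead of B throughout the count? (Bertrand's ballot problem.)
Strict-lead orderings = 35893242

Total orderings of the 59 votes with 53 for A: C(59, 53) = 45057474. By the Bertrand ballot formula (Cycle Lemma / reflection principle), the number of orderings in which A is strictly ahead of B throughout is (p − q)/(p + q) · C(p + q, p) = (53 − 6)/(53 + 6) · 45057474 = 35893242.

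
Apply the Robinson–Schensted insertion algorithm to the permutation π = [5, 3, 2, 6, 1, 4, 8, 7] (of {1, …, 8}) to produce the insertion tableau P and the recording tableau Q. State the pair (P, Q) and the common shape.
P = [1, 4, 7] / [2, 6, 8] / [3] / [5];  Q = [1, 4, 7] / [2, 6, 8] / [3] / [5];  common shape = (3, 3, 1, 1)

Row-insert the values π_1, π_2, … into P one at a time, bumping the leftmost entry strictly greater than the inserted value down to the next row. The recording tableau Q records, in position (i, j), the step at which that cell was added to P.
  Insert 5 (step 1): P = [5];  Q = [1]
  Insert 3 (step 2): P = [3] / [5];  Q = [1] / [2]
  Insert 2 (step 3): P = [2] / [3] / [5];  Q = [1] / [2] / [3]
  Insert 6 (step 4): P = [2, 6] / [3] / [5];  Q = [1, 4] / [2] / [3]
  Insert 1 (step 5): P = [1, 6] / [2] / [3] / [5];  Q = [1, 4] / [2] / [3] / [5]
  Insert 4 (step 6): P = [1, 4] / [2, 6] / [3] / [5];  Q = [1, 4] / [2, 6] / [3] / [5]
  Insert 8 (step 7): P = [1, 4, 8] / [2, 6] / [3] / [5];  Q = [1, 4, 7] / [2, 6] / [3] / [5]
  Insert 7 (step 8): P = [1, 4, 7] / [2, 6, 8] / [3] / [5];  Q = [1, 4, 7] / [2, 6, 8] / [3] / [5]
Final shape: (3, 3, 1, 1).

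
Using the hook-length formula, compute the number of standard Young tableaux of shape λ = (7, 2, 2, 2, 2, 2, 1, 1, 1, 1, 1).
# SYT of shape (7, 2, 2, 2, 2, 2, 1, 1, 1, 1, 1) = 62741952

Hook-length formula: f^λ = n! / Π hook(c), product over all cells c of the Young diagram. For λ = (7, 2, 2, 2, 2, 2, 1, 1, 1, 1, 1), n = 22 boxes. Hook lengths by row (left-to-right, top-to-bottom): [17, 11, 5, 4, 3, 2, 1]; [11, 5]; [10, 4]; [9, 3]; [8, 2]; [7, 1]; [5]; [4]; [3]; [2]; [1]. Product of hooks = 17914659840000. So f^λ = 22! / 17914659840000 = 1124000727777607680000 / 17914659840000 = 62741952.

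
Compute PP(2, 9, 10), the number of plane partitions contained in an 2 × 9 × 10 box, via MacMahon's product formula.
PP(2, 9, 10) = 1551580888

Evaluate the triple product over i = 1..2, j = 1..9, k = 1..10. The factors are (2/1) · (3/2) · (4/3) · (5/4) · (6/5) · (7/6) · (8/7) · (9/8) · … (180 factors total). The numerators and denominators telescope so the product is an integer; carrying out the multiplication exactly gives PP(2, 9, 10) = 1551580888.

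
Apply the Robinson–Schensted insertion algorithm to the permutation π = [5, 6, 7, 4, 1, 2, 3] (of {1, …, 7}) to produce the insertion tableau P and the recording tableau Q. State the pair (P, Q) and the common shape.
P = [1, 2, 3] / [4, 6, 7] / [5];  Q = [1, 2, 3] / [4, 6, 7] / [5];  common shape = (3, 3, 1)

Row-insert the values π_1, π_2, … into P one at a time, bumping the leftmost entry strictly greater than the inserted value down to the next row. The recording tableau Q records, in position (i, j), the step at which that cell was added to P.
  Insert 5 (step 1): P = [5];  Q = [1]
  Insert 6 (step 2): P = [5, 6];  Q = [1, 2]
  Insert 7 (step 3): P = [5, 6, 7];  Q = [1, 2, 3]
  Insert 4 (step 4): P = [4, 6, 7] / [5];  Q = [1, 2, 3] / [4]
  Insert 1 (step 5): P = [1, 6, 7] / [4] / [5];  Q = [1, 2, 3] / [4] / [5]
  Insert 2 (step 6): P = [1, 2, 7] / [4, 6] / [5];  Q = [1, 2, 3] / [4, 6] / [5]
  Insert 3 (step 7): P = [1, 2, 3] / [4, 6, 7] / [5];  Q = [1, 2, 3] / [4, 6, 7] / [5]
Final shape: (3, 3, 1).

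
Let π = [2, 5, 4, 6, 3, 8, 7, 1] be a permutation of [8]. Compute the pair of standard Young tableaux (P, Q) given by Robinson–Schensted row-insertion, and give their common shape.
P = [1, 3, 6, 7] / [2, 8] / [4] / [5];  Q = [1, 2, 4, 6] / [3, 7] / [5] / [8];  common shape = (4, 2, 1, 1)

Row-insert the values π_1, π_2, … into P one at a time, bumping the leftmost entry strictly greater than the inserted value down to the next row. The recording tableau Q records, in position (i, j), the step at which that cell was added to P.
  Insert 2 (step 1): P = [2];  Q = [1]
  Insert 5 (step 2): P = [2, 5];  Q = [1, 2]
  Insert 4 (step 3): P = [2, 4] / [5];  Q = [1, 2] / [3]
  Insert 6 (step 4): P = [2, 4, 6] / [5];  Q = [1, 2, 4] / [3]
  Insert 3 (step 5): P = [2, 3, 6] / [4] / [5];  Q = [1, 2, 4] / [3] / [5]
  Insert 8 (step 6): P = [2, 3, 6, 8] / [4] / [5];  Q = [1, 2, 4, 6] / [3] / [5]
  Insert 7 (step 7): P = [2, 3, 6, 7] / [4, 8] / [5];  Q = [1, 2, 4, 6] / [3, 7] / [5]
  Insert 1 (step 8): P = [1, 3, 6, 7] / [2, 8] / [4] / [5];  Q = [1, 2, 4, 6] / [3, 7] / [5] / [8]
Final shape: (4, 2, 1, 1).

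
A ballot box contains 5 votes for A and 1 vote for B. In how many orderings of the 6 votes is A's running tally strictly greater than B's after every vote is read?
Strict-lead orderings = 4

Total orderings of the 6 votes with 5 for A: C(6, 5) = 6. By the Bertrand ballot formula (Cycle Lemma / reflection principle), the number of orderings in which A is strictly ahead of B throughout is (p − q)/(p + q) · C(p + q, p) = (5 − 1)/(5 + 1) · 6 = 4.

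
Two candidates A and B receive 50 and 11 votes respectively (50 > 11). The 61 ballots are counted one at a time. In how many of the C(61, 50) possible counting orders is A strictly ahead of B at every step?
Strict-lead orderings = 267306097734

Total orderings of the 61 votes with 50 for A: C(61, 50) = 418094152866. By the Bertrand ballot formula (Cycle Lemma / reflection principle), the number of orderings in which A is strictly ahead of B throughout is (p − q)/(p + q) · C(p + q, p) = (50 − 11)/(50 + 11) · 418094152866 = 267306097734.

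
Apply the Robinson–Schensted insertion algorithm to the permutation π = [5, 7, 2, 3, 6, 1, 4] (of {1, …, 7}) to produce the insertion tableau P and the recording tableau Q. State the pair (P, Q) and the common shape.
P = [1, 3, 4] / [2, 6] / [5, 7];  Q = [1, 2, 5] / [3, 4] / [6, 7];  common shape = (3, 2, 2)

Row-insert the values π_1, π_2, … into P one at a time, bumping the leftmost entry strictly greater than the inserted value down to the next row. The recording tableau Q records, in position (i, j), the step at which that cell was added to P.
  Insert 5 (step 1): P = [5];  Q = [1]
  Insert 7 (step 2): P = [5, 7];  Q = [1, 2]
  Insert 2 (step 3): P = [2, 7] / [5];  Q = [1, 2] / [3]
  Insert 3 (step 4): P = [2, 3] / [5, 7];  Q = [1, 2] / [3, 4]
  Insert 6 (step 5): P = [2, 3, 6] / [5, 7];  Q = [1, 2, 5] / [3, 4]
  Insert 1 (step 6): P = [1, 3, 6] / [2, 7] / [5];  Q = [1, 2, 5] / [3, 4] / [6]
  Insert 4 (step 7): P = [1, 3, 4] / [2, 6] / [5, 7];  Q = [1, 2, 5] / [3, 4] / [6, 7]
Final shape: (3, 2, 2).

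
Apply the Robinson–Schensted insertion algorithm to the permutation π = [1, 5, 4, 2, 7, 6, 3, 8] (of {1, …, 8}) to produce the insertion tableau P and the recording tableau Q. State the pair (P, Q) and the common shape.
P = [1, 2, 3, 8] / [4, 6] / [5, 7];  Q = [1, 2, 5, 8] / [3, 6] / [4, 7];  common shape = (4, 2, 2)

Row-insert the values π_1, π_2, … into P one at a time, bumping the leftmost entry strictly greater than the inserted value down to the next row. The recording tableau Q records, in position (i, j), the step at which that cell was added to P.
  Insert 1 (step 1): P = [1];  Q = [1]
  Insert 5 (step 2): P = [1, 5];  Q = [1, 2]
  Insert 4 (step 3): P = [1, 4] / [5];  Q = [1, 2] / [3]
  Insert 2 (step 4): P = [1, 2] / [4] / [5];  Q = [1, 2] / [3] / [4]
  Insert 7 (step 5): P = [1, 2, 7] / [4] / [5];  Q = [1, 2, 5] / [3] / [4]
  Insert 6 (step 6): P = [1, 2, 6] / [4, 7] / [5];  Q = [1, 2, 5] / [3, 6] / [4]
  Insert 3 (step 7): P = [1, 2, 3] / [4, 6] / [5, 7];  Q = [1, 2, 5] / [3, 6] / [4, 7]
  Insert 8 (step 8): P = [1, 2, 3, 8] / [4, 6] / [5, 7];  Q = [1, 2, 5, 8] / [3, 6] / [4, 7]
Final shape: (4, 2, 2).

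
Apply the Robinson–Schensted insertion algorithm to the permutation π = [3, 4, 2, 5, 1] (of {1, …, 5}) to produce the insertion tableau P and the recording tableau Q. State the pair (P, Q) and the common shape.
P = [1, 4, 5] / [2] / [3];  Q = [1, 2, 4] / [3] / [5];  common shape = (3, 1, 1)

Row-insert the values π_1, π_2, … into P one at a time, bumping the leftmost entry strictly greater than the inserted value down to the next row. The recording tableau Q records, in position (i, j), the step at which that cell was added to P.
  Insert 3 (step 1): P = [3];  Q = [1]
  Insert 4 (step 2): P = [3, 4];  Q = [1, 2]
  Insert 2 (step 3): P = [2, 4] / [3];  Q = [1, 2] / [3]
  Insert 5 (step 4): P = [2, 4, 5] / [3];  Q = [1, 2, 4] / [3]
  Insert 1 (step 5): P = [1, 4, 5] / [2] / [3];  Q = [1, 2, 4] / [3] / [5]
Final shape: (3, 1, 1).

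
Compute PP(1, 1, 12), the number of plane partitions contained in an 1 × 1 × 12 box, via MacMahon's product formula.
PP(1, 1, 12) = 13

Evaluate the triple product over i = 1..1, j = 1..1, k = 1..12. The factors are (2/1) · (3/2) · (4/3) · (5/4) · (6/5) · (7/6) · (8/7) · (9/8) · … (12 factors total). The numerators and denominators telescope so the product is an integer; carrying out the multiplication exactly gives PP(1, 1, 12) = 13.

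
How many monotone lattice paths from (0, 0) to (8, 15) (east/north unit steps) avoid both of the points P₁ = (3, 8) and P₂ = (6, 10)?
Number of paths = 226116

Inclusion–exclusion. Total paths: C(23, 8) = 490314. Through P₁: C(11, 3)·C(12, 5) = 130680. Through P₂: C(16, 6)·C(7, 2) = 168168. Since P₁ is strictly southwest of P₂, a monotone path through both must visit P₁ then P₂; paths through both = C(11, 3)·C(5, 3)·C(7, 2) = 34650. Avoid both = 490314 − 130680 − 168168 + 34650 = 226116.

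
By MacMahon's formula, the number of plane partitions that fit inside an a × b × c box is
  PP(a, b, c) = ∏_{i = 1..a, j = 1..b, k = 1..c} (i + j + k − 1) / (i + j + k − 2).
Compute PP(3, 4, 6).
PP(3, 4, 6) = 457380

Evaluate the triple product over i = 1..3, j = 1..4, k = 1..6. The factors are (2/1) · (3/2) · (4/3) · (5/4) · (6/5) · (7/6) · (3/2) · (4/3) · … (72 factors total). The numerators and denominators telescope so the product is an integer; carrying out the multiplication exactly gives PP(3, 4, 6) = 457380.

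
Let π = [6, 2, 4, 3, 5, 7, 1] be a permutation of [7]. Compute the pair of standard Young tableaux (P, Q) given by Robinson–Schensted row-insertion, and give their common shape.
P = [1, 3, 5, 7] / [2] / [4] / [6];  Q = [1, 3, 5, 6] / [2] / [4] / [7];  common shape = (4, 1, 1, 1)

Row-insert the values π_1, π_2, … into P one at a time, bumping the leftmost entry strictly greater than the inserted value down to the next row. The recording tableau Q records, in position (i, j), the step at which that cell was added to P.
  Insert 6 (step 1): P = [6];  Q = [1]
  Insert 2 (step 2): P = [2] / [6];  Q = [1] / [2]
  Insert 4 (step 3): P = [2, 4] / [6];  Q = [1, 3] / [2]
  Insert 3 (step 4): P = [2, 3] / [4] / [6];  Q = [1, 3] / [2] / [4]
  Insert 5 (step 5): P = [2, 3, 5] / [4] / [6];  Q = [1, 3, 5] / [2] / [4]
  Insert 7 (step 6): P = [2, 3, 5, 7] / [4] / [6];  Q = [1, 3, 5, 6] / [2] / [4]
  Insert 1 (step 7): P = [1, 3, 5, 7] / [2] / [4] / [6];  Q = [1, 3, 5, 6] / [2] / [4] / [7]
Final shape: (4, 1, 1, 1).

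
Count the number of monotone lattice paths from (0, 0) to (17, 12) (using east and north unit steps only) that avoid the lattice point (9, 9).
Number of paths = 43873635

Total paths from (0, 0) to (17, 12): C(29, 17) = 51895935. Paths through (9, 9): (paths (0, 0) → (9, 9)) × (paths (9, 9) → (17, 12)) = C(18, 9) · C(11, 8) = 48620 · 165 = 8022300. Avoidance count = 51895935 − 8022300 = 43873635.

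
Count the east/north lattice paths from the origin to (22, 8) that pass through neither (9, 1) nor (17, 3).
Number of paths = 4903845

Inclusion–exclusion. Total paths: C(30, 22) = 5852925. Through P₁: C(10, 9)·C(20, 13) = 775200. Through P₂: C(20, 17)·C(10, 5) = 287280. Since P₁ is strictly southwest of P₂, a monotone path through both must visit P₁ then P₂; paths through both = C(10, 9)·C(10, 8)·C(10, 5) = 113400. Avoid both = 5852925 − 775200 − 287280 + 113400 = 4903845.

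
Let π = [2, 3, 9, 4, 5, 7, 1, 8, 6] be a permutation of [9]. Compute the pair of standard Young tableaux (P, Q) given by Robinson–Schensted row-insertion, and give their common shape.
P = [1, 3, 4, 5, 6, 8] / [2, 7] / [9];  Q = [1, 2, 3, 5, 6, 8] / [4, 9] / [7];  common shape = (6, 2, 1)

Row-insert the values π_1, π_2, … into P one at a time, bumping the leftmost entry strictly greater than the inserted value down to the next row. The recording tableau Q records, in position (i, j), the step at which that cell was added to P.
  Insert 2 (step 1): P = [2];  Q = [1]
  Insert 3 (step 2): P = [2, 3];  Q = [1, 2]
  Insert 9 (step 3): P = [2, 3, 9];  Q = [1, 2, 3]
  Insert 4 (step 4): P = [2, 3, 4] / [9];  Q = [1, 2, 3] / [4]
  Insert 5 (step 5): P = [2, 3, 4, 5] / [9];  Q = [1, 2, 3, 5] / [4]
  Insert 7 (step 6): P = [2, 3, 4, 5, 7] / [9];  Q = [1, 2, 3, 5, 6] / [4]
  Insert 1 (step 7): P = [1, 3, 4, 5, 7] / [2] / [9];  Q = [1, 2, 3, 5, 6] / [4] / [7]
  Insert 8 (step 8): P = [1, 3, 4, 5, 7, 8] / [2] / [9];  Q = [1, 2, 3, 5, 6, 8] / [4] / [7]
  Insert 6 (step 9): P = [1, 3, 4, 5, 6, 8] / [2, 7] / [9];  Q = [1, 2, 3, 5, 6, 8] / [4, 9] / [7]
Final shape: (6, 2, 1).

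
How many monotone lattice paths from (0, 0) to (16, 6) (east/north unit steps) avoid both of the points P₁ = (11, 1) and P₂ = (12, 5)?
Number of paths = 40949

Inclusion–exclusion. Total paths: C(22, 16) = 74613. Through P₁: C(12, 11)·C(10, 5) = 3024. Through P₂: C(17, 12)·C(5, 4) = 30940. Since P₁ is strictly southwest of P₂, a monotone path through both must visit P₁ then P₂; paths through both = C(12, 11)·C(5, 1)·C(5, 4) = 300. Avoid both = 74613 − 3024 − 30940 + 300 = 40949.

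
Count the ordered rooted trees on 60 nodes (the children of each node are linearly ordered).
C_59 = 405944995127576985730643443367112

These ordered rooted trees are counted by the Catalan number C_n = (1/(n + 1)) · C(2n, n). For n = 59: C_59 = (1/60) · C(118, 59) = 24356699707654619143838606602026720/60 = 405944995127576985730643443367112.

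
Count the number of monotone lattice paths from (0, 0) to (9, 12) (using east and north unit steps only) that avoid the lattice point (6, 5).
Number of paths = 238490

Total paths from (0, 0) to (9, 12): C(21, 9) = 293930. Paths through (6, 5): (paths (0, 0) → (6, 5)) × (paths (6, 5) → (9, 12)) = C(11, 6) · C(10, 3) = 462 · 120 = 55440. Avoidance count = 293930 − 55440 = 238490.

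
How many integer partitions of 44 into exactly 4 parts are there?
p(44, 4 parts) = 632

Partitions of n into exactly k parts are in bijection with partitions of n − k into at most k parts (subtract 1 from each part). So p(44, exactly 4) = p(40, parts ≤ 4). Computing via the recurrence p(m, j) = p(m, j−1) + p(m−j, j) gives 632.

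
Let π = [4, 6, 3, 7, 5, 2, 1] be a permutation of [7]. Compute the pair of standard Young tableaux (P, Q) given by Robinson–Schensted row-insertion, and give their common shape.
P = [1, 5, 7] / [2, 6] / [3] / [4];  Q = [1, 2, 4] / [3, 5] / [6] / [7];  common shape = (3, 2, 1, 1)

Row-insert the values π_1, π_2, … into P one at a time, bumping the leftmost entry strictly greater than the inserted value down to the next row. The recording tableau Q records, in position (i, j), the step at which that cell was added to P.
  Insert 4 (step 1): P = [4];  Q = [1]
  Insert 6 (step 2): P = [4, 6];  Q = [1, 2]
  Insert 3 (step 3): P = [3, 6] / [4];  Q = [1, 2] / [3]
  Insert 7 (step 4): P = [3, 6, 7] / [4];  Q = [1, 2, 4] / [3]
  Insert 5 (step 5): P = [3, 5, 7] / [4, 6];  Q = [1, 2, 4] / [3, 5]
  Insert 2 (step 6): P = [2, 5, 7] / [3, 6] / [4];  Q = [1, 2, 4] / [3, 5] / [6]
  Insert 1 (step 7): P = [1, 5, 7] / [2, 6] / [3] / [4];  Q = [1, 2, 4] / [3, 5] / [6] / [7]
Final shape: (3, 2, 1, 1).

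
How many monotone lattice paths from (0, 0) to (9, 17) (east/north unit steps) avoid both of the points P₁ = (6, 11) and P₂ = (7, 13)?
Number of paths = 1479086

Inclusion–exclusion. Total paths: C(26, 9) = 3124550. Through P₁: C(17, 6)·C(9, 3) = 1039584. Through P₂: C(20, 7)·C(6, 2) = 1162800. Since P₁ is strictly southwest of P₂, a monotone path through both must visit P₁ then P₂; paths through both = C(17, 6)·C(3, 1)·C(6, 2) = 556920. Avoid both = 3124550 − 1039584 − 1162800 + 556920 = 1479086.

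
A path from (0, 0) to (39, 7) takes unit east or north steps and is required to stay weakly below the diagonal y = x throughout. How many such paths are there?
Number of paths = 44157861

By the reflection principle (André's argument), the number of monotone paths to (39, 7) with n ≤ m that never go above y = x is C(46, 39) − C(46, 40) = 53524680 − 9366819 = 44157861.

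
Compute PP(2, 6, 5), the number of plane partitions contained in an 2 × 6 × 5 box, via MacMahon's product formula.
PP(2, 6, 5) = 60984

Evaluate the triple product over i = 1..2, j = 1..6, k = 1..5. The factors are (2/1) · (3/2) · (4/3) · (5/4) · (6/5) · (3/2) · (4/3) · (5/4) · … (60 factors total). The numerators and denominators telescope so the product is an integer; carrying out the multiplication exactly gives PP(2, 6, 5) = 60984.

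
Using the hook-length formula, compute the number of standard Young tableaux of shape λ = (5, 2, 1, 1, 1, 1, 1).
# SYT of shape (5, 2, 1, 1, 1, 1, 1) = 1728

Hook-length formula: f^λ = n! / Π hook(c), product over all cells c of the Young diagram. For λ = (5, 2, 1, 1, 1, 1, 1), n = 12 boxes. Hook lengths by row (left-to-right, top-to-bottom): [11, 5, 3, 2, 1]; [7, 1]; [5]; [4]; [3]; [2]; [1]. Product of hooks = 277200. So f^λ = 12! / 277200 = 479001600 / 277200 = 1728.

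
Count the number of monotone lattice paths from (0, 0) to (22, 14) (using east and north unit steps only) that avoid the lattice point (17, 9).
Number of paths = 3008910600

Total paths from (0, 0) to (22, 14): C(36, 22) = 3796297200. Paths through (17, 9): (paths (0, 0) → (17, 9)) × (paths (17, 9) → (22, 14)) = C(26, 17) · C(10, 5) = 3124550 · 252 = 787386600. Avoidance count = 3796297200 − 787386600 = 3008910600.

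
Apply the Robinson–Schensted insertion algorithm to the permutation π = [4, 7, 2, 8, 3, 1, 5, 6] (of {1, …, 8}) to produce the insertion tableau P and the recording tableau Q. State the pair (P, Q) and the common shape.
P = [1, 3, 5, 6] / [2, 7, 8] / [4];  Q = [1, 2, 4, 8] / [3, 5, 7] / [6];  common shape = (4, 3, 1)

Row-insert the values π_1, π_2, … into P one at a time, bumping the leftmost entry strictly greater than the inserted value down to the next row. The recording tableau Q records, in position (i, j), the step at which that cell was added to P.
  Insert 4 (step 1): P = [4];  Q = [1]
  Insert 7 (step 2): P = [4, 7];  Q = [1, 2]
  Insert 2 (step 3): P = [2, 7] / [4];  Q = [1, 2] / [3]
  Insert 8 (step 4): P = [2, 7, 8] / [4];  Q = [1, 2, 4] / [3]
  Insert 3 (step 5): P = [2, 3, 8] / [4, 7];  Q = [1, 2, 4] / [3, 5]
  Insert 1 (step 6): P = [1, 3, 8] / [2, 7] / [4];  Q = [1, 2, 4] / [3, 5] / [6]
  Insert 5 (step 7): P = [1, 3, 5] / [2, 7, 8] / [4];  Q = [1, 2, 4] / [3, 5, 7] / [6]
  Insert 6 (step 8): P = [1, 3, 5, 6] / [2, 7, 8] / [4];  Q = [1, 2, 4, 8] / [3, 5, 7] / [6]
Final shape: (4, 3, 1).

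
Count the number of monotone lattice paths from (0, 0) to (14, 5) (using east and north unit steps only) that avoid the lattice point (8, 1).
Number of paths = 9738

Total paths from (0, 0) to (14, 5): C(19, 14) = 11628. Paths through (8, 1): (paths (0, 0) → (8, 1)) × (paths (8, 1) → (14, 5)) = C(9, 8) · C(10, 6) = 9 · 210 = 1890. Avoidance count = 11628 − 1890 = 9738.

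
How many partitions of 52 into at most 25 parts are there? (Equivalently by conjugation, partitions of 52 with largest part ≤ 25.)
p(52, parts ≤ 25) = 269857

Use the recurrence p(n, m) = p(n, m−1) + p(n−m, m): either the largest part is < m (count p(n, m−1)) or the largest part is exactly m (remove one copy of m, count p(n−m, m)). With p(0, ·) = 1 this gives p(52, parts ≤ 25) = 269857. (By conjugating Young diagrams, this also counts partitions of 52 into at most 25 parts.)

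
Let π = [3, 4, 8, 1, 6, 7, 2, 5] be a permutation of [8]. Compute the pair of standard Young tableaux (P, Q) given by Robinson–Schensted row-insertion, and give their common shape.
P = [1, 2, 5, 7] / [3, 4, 6] / [8];  Q = [1, 2, 3, 6] / [4, 5, 8] / [7];  common shape = (4, 3, 1)

Row-insert the values π_1, π_2, … into P one at a time, bumping the leftmost entry strictly greater than the inserted value down to the next row. The recording tableau Q records, in position (i, j), the step at which that cell was added to P.
  Insert 3 (step 1): P = [3];  Q = [1]
  Insert 4 (step 2): P = [3, 4];  Q = [1, 2]
  Insert 8 (step 3): P = [3, 4, 8];  Q = [1, 2, 3]
  Insert 1 (step 4): P = [1, 4, 8] / [3];  Q = [1, 2, 3] / [4]
  Insert 6 (step 5): P = [1, 4, 6] / [3, 8];  Q = [1, 2, 3] / [4, 5]
  Insert 7 (step 6): P = [1, 4, 6, 7] / [3, 8];  Q = [1, 2, 3, 6] / [4, 5]
  Insert 2 (step 7): P = [1, 2, 6, 7] / [3, 4] / [8];  Q = [1, 2, 3, 6] / [4, 5] / [7]
  Insert 5 (step 8): P = [1, 2, 5, 7] / [3, 4, 6] / [8];  Q = [1, 2, 3, 6] / [4, 5, 8] / [7]
Final shape: (4, 3, 1).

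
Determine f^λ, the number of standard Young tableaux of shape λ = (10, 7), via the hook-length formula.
# SYT of shape (10, 7) = 7072

Hook-length formula: f^λ = n! / Π hook(c), product over all cells c of the Young diagram. For λ = (10, 7), n = 17 boxes. Hook lengths by row (left-to-right, top-to-bottom): [11, 10, 9, 8, 7, 6, 5, 3, 2, 1]; [7, 6, 5, 4, 3, 2, 1]. Product of hooks = 50295168000. So f^λ = 17! / 50295168000 = 355687428096000 / 50295168000 = 7072.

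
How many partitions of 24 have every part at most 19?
p(24, parts ≤ 19) = 1563

Use the recurrence p(n, m) = p(n, m−1) + p(n−m, m): either the largest part is < m (count p(n, m−1)) or the largest part is exactly m (remove one copy of m, count p(n−m, m)). With p(0, ·) = 1 this gives p(24, parts ≤ 19) = 1563. (By conjugating Young diagrams, this also counts partitions of 24 into at most 19 parts.)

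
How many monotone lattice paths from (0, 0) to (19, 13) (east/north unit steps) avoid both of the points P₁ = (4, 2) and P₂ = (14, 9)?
Number of paths = 165271980

Inclusion–exclusion. Total paths: C(32, 19) = 347373600. Through P₁: C(6, 4)·C(26, 15) = 115892400. Through P₂: C(23, 14)·C(9, 5) = 102965940. Since P₁ is strictly southwest of P₂, a monotone path through both must visit P₁ then P₂; paths through both = C(6, 4)·C(17, 10)·C(9, 5) = 36756720. Avoid both = 347373600 − 115892400 − 102965940 + 36756720 = 165271980.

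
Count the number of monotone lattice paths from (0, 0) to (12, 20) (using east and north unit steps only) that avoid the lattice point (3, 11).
Number of paths = 208095160

Total paths from (0, 0) to (12, 20): C(32, 12) = 225792840. Paths through (3, 11): (paths (0, 0) → (3, 11)) × (paths (3, 11) → (12, 20)) = C(14, 3) · C(18, 9) = 364 · 48620 = 17697680. Avoidance count = 225792840 − 17697680 = 208095160.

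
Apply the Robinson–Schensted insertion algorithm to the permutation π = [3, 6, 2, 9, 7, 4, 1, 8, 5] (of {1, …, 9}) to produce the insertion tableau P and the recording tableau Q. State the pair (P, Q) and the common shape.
P = [1, 4, 5, 8] / [2, 6, 7] / [3] / [9];  Q = [1, 2, 4, 8] / [3, 5, 9] / [6] / [7];  common shape = (4, 3, 1, 1)

Row-insert the values π_1, π_2, … into P one at a time, bumping the leftmost entry strictly greater than the inserted value down to the next row. The recording tableau Q records, in position (i, j), the step at which that cell was added to P.
  Insert 3 (step 1): P = [3];  Q = [1]
  Insert 6 (step 2): P = [3, 6];  Q = [1, 2]
  Insert 2 (step 3): P = [2, 6] / [3];  Q = [1, 2] / [3]
  Insert 9 (step 4): P = [2, 6, 9] / [3];  Q = [1, 2, 4] / [3]
  Insert 7 (step 5): P = [2, 6, 7] / [3, 9];  Q = [1, 2, 4] / [3, 5]
  Insert 4 (step 6): P = [2, 4, 7] / [3, 6] / [9];  Q = [1, 2, 4] / [3, 5] / [6]
  Insert 1 (step 7): P = [1, 4, 7] / [2, 6] / [3] / [9];  Q = [1, 2, 4] / [3, 5] / [6] / [7]
  Insert 8 (step 8): P = [1, 4, 7, 8] / [2, 6] / [3] / [9];  Q = [1, 2, 4, 8] / [3, 5] / [6] / [7]
  Insert 5 (step 9): P = [1, 4, 5, 8] / [2, 6, 7] / [3] / [9];  Q = [1, 2, 4, 8] / [3, 5, 9] / [6] / [7]
Final shape: (4, 3, 1, 1).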